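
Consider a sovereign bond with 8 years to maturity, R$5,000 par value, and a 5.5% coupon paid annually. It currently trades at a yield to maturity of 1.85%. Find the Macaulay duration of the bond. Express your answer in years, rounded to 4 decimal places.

Periodic yield y = 0.0185. Discount each cash flow and weight by its year:
  t   CF        PV=CF/(1+0.0185)^t    t·PV
  1       275.00       270.0049       270.0049
  2       275.00       265.1005       530.2011
  3       275.00       260.2853       780.8558
  4       275.00       255.5575     1,022.2298
  5       275.00       250.9155     1,254.5776
  6       275.00       246.3579     1,478.1474
  7       275.00       241.8831     1,693.1814
  8     5,275.00     4,555.4806    36,443.8444
  Σ                  6,345.5852    43,473.0426
Price P = Σ PV = 6,345.5852.
Macaulay duration = Σ(t·PV) / P = 43,473.0426 / 6,345.5852 = 6.85091 years.

6.8509 years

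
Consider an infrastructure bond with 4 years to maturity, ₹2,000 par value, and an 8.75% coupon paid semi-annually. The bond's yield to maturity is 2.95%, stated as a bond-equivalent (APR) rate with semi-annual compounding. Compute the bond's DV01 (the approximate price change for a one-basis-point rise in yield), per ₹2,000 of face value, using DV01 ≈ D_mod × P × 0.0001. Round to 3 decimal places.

₹0.844

Periodic yield y = 0.01475.
  t   CF        PV=CF/(1+0.01475)^t    t·PV
  1        87.50        86.2281        86.2281
  2        87.50        84.9748       169.9495
  3        87.50        83.7396       251.2188
  4        87.50        82.5224       330.0896
  5        87.50        81.3229       406.6144
  6        87.50        80.1408       480.8448
  7        87.50        78.9759       552.8314
  8     2,087.50     1,856.7524    14,854.0196
  Σ                  2,434.6569    17,131.7962
P = 2,434.6569; D_Mac = 7.03664 half-year periods = 3.51832 yrs; D_mod = 3.46718 yrs.
DV01 ≈ 3.46718 × 2,434.6569 × 0.0001 = 0.844139.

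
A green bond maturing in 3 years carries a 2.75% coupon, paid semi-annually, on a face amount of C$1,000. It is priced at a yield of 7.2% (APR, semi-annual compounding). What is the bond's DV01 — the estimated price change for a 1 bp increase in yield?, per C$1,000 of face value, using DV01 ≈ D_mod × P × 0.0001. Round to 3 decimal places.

Periodic yield y = 0.036.
  t   CF        PV=CF/(1+0.036)^t    t·PV
  1        13.75        13.2722        13.2722
  2        13.75        12.8110        25.6220
  3        13.75        12.3658        37.0975
  4        13.75        11.9361        47.7445
  5        13.75        11.5214        57.6068
  6     1,013.75       819.9216     4,919.5297
  Σ                    881.8282     5,100.8728
P = 881.8282; D_Mac = 5.78443 half-year periods = 2.89221 yrs; D_mod = 2.79171 yrs.
DV01 ≈ 2.79171 × 881.8282 × 0.0001 = 0.246181.

C$0.246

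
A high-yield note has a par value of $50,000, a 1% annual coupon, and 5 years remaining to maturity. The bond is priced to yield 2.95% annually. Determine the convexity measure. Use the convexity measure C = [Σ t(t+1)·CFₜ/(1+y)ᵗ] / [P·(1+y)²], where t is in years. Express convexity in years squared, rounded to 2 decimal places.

With y = 0.0295:
  t   CF        PV=CF/(1+0.0295)^t    t·PV        t(t+1)·PV
  1       500.00       485.6727       485.6727         971.3453
  2       500.00       471.7559       943.5117       2,830.5352
  3       500.00       458.2378     1,374.7135       5,498.8541
  4       500.00       445.1072     1,780.4287       8,902.1436
  5    50,500.00    43,667.6302   218,338.1508   1,310,028.9046
  Σ                 45,528.4037   222,922.4774   1,328,231.7828
P = 45,528.4037.
Convexity = Σ t(t+1)·PV / [P·(1+y)²] = 1,328,231.7828 / (45,528.4037 × 1.059870) = 27.52572.

27.53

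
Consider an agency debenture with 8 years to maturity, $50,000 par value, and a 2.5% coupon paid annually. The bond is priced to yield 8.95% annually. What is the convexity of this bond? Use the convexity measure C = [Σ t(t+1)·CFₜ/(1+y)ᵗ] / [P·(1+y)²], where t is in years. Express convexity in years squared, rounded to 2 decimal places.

With y = 0.0895:
  t   CF        PV=CF/(1+0.0895)^t    t·PV        t(t+1)·PV
  1     1,250.00     1,147.3153     1,147.3153       2,294.6306
  2     1,250.00     1,053.0659     2,106.1318       6,318.3953
  3     1,250.00       966.5589     2,899.6766      11,598.7064
  4     1,250.00       887.1582     3,548.6328      17,743.1641
  5     1,250.00       814.2801     4,071.4007      24,428.4041
  6     1,250.00       747.3888     4,484.3330      31,390.3311
  7     1,250.00       685.9925     4,801.9475      38,415.5803
  8    51,250.00    25,815.2297   206,521.8373   1,858,696.5358
  Σ                 32,116.9894   229,581.2750   1,990,885.7476
P = 32,116.9894.
Convexity = Σ t(t+1)·PV / [P·(1+y)²] = 1,990,885.7476 / (32,116.9894 × 1.187010) = 52.22243.

52.22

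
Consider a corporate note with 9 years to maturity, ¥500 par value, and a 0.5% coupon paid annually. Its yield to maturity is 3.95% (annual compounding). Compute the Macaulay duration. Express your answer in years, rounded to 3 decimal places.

8.786 years

Periodic yield y = 0.0395. Discount each cash flow and weight by its year:
  t   CF        PV=CF/(1+0.0395)^t    t·PV
  1         2.50         2.4050         2.4050
  2         2.50         2.3136         4.6272
  3         2.50         2.2257         6.6771
  4         2.50         2.1411         8.5645
  5         2.50         2.0598        10.2988
  6         2.50         1.9815        11.8890
  7         2.50         1.9062        13.3434
  8         2.50         1.8338        14.6701
  9       502.50       354.5811     3,191.2302
  Σ                    371.4478     3,263.7054
Price P = Σ PV = 371.4478.
Macaulay duration = Σ(t·PV) / P = 3,263.7054 / 371.4478 = 8.78644 years.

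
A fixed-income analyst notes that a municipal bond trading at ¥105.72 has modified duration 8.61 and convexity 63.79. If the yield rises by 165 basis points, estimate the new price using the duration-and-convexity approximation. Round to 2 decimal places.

¥91.62

Duration effect: -D_mod·Δy = -8.61 × (+0.0165) = -0.142065
Convexity effect: ½·C·(Δy)² = 0.5 × 63.79 × (0.0165)² = +0.00868341375
ΔP/P ≈ -0.142065 + 0.00868341375 = -0.13338158625
New price ≈ 105.72 × (1 - 0.13338158625) = 91.61889870165.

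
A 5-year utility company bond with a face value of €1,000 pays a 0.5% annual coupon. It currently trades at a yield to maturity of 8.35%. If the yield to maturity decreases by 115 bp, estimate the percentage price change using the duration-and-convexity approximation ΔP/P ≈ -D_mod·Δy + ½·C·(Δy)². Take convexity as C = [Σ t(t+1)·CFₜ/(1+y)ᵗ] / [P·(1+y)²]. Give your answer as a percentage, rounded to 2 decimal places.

+5.41%

With y = 0.0835:
  t   CF        PV=CF/(1+0.0835)^t    t·PV        t(t+1)·PV
  1         5.00         4.6147         4.6147           9.2293
  2         5.00         4.2590         8.5181          25.5543
  3         5.00         3.9308        11.7925          47.1699
  4         5.00         3.6279        14.5116          72.5578
  5     1,005.00       673.0099     3,365.0497      20,190.2984
  Σ                    689.4424     3,404.4865      20,344.8097
P = 689.4424; D_Mac = 4.93803 yrs; D_mod = 4.55748 yrs; C = 25.13610.
Duration effect: -4.55748 × (-0.0115) = +0.052411
Convexity effect: 0.5 × 25.13610 × (-0.0115)² = +0.0016621
ΔP/P ≈ +0.052411 + 0.0016621 = +0.054073 = +5.4073%.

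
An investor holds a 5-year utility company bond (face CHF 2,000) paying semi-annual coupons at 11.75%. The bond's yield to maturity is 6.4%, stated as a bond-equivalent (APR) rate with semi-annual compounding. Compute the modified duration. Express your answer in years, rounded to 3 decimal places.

Periodic yield y = 0.032. First find Macaulay duration:
  t   CF        PV=CF/(1+0.032)^t    t·PV
  1       117.50       113.8566       113.8566
  2       117.50       110.3262       220.6523
  3       117.50       106.9052       320.7156
  4       117.50       103.5903       414.3612
  5       117.50       100.3782       501.8910
  6       117.50        97.2657       583.5942
  7       117.50        94.2497       659.7479
  8       117.50        91.3272       730.6178
  9       117.50        88.4954       796.4584
  10    2,117.50     1,545.3485    15,453.4854
  Σ                  2,451.7430    19,795.3803
P = 2,451.7430; Macaulay duration = 19,795.3803 / 2,451.7430 = 8.07400 half-year periods = 4.03700 years.
Modified duration = D_Mac / (1 + y) = 4.03700 / 1.032 = 3.91182 years.

3.912 years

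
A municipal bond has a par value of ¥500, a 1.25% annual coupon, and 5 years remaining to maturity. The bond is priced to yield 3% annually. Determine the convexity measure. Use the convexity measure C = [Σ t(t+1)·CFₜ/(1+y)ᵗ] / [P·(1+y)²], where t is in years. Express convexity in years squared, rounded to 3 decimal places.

With y = 0.03:
  t   CF        PV=CF/(1+0.03)^t    t·PV        t(t+1)·PV
  1         6.25         6.0680         6.0680          12.1359
  2         6.25         5.8912        11.7824          35.3473
  3         6.25         5.7196        17.1589          68.6356
  4         6.25         5.5530        22.2122         111.0609
  5       506.25       436.6957     2,183.4785      13,100.8709
  Σ                    459.9276     2,240.7000      13,328.0507
P = 459.9276.
Convexity = Σ t(t+1)·PV / [P·(1+y)²] = 13,328.0507 / (459.9276 × 1.060900) = 27.31510.

27.315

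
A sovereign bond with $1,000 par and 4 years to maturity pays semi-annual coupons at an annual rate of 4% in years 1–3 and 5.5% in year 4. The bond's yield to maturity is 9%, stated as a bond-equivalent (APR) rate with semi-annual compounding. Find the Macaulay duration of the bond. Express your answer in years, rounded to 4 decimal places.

Periodic yield y = 0.045. Discount each cash flow and weight by its period:
  t   CF        PV=CF/(1+0.045)^t    t·PV
  1        20.00        19.1388        19.1388
  2        20.00        18.3146        36.6292
  3        20.00        17.5259        52.5778
  4        20.00        16.7712        67.0849
  5        20.00        16.0490        80.2451
  6        20.00        15.3579        92.1475
  7        27.50        20.2078       141.4545
  8     1,027.50       722.5227     5,780.1817
  Σ                    845.8880     6,269.4595
Price P = Σ PV = 845.8880.
Macaulay duration = Σ(t·PV) / P = 6,269.4595 / 845.8880 = 7.41169 half-year periods.
In years: 7.41169 / 2 = 3.70585 years.

3.7058 years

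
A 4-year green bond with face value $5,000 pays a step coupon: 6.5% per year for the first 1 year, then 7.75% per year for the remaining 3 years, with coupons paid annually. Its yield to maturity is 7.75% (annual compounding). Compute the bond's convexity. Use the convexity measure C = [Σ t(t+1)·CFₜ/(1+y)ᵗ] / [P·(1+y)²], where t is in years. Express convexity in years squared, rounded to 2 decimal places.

15.03

With y = 0.0775:
  t   CF        PV=CF/(1+0.0775)^t    t·PV        t(t+1)·PV
  1       325.00       301.6241       301.6241         603.2483
  2       387.50       333.7622       667.5244       2,002.5732
  3       387.50       309.7561       929.2683       3,717.0732
  4     5,387.50     3,996.8529    15,987.4117      79,937.0586
  Σ                  4,941.9954    17,885.8285      86,259.9532
P = 4,941.9954.
Convexity = Σ t(t+1)·PV / [P·(1+y)²] = 86,259.9532 / (4,941.9954 × 1.161006) = 15.03392.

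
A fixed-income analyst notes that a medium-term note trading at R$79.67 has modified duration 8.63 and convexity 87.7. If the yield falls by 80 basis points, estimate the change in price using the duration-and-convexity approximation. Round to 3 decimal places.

Duration effect: -D_mod·Δy = -8.63 × (-0.008) = +0.069040
Convexity effect: ½·C·(Δy)² = 0.5 × 87.7 × (-0.008)² = +0.0028064
ΔP/P ≈ +0.069040 + 0.0028064 = +0.0718464
ΔP ≈ 79.67 × (+0.0718464) = +5.724002688.

+R$5.724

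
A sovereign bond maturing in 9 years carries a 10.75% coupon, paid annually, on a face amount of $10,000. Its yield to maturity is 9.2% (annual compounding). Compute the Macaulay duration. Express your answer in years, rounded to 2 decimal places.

6.32 years

Periodic yield y = 0.092. Discount each cash flow and weight by its year:
  t   CF        PV=CF/(1+0.092)^t    t·PV
  1     1,075.00       984.4322       984.4322
  2     1,075.00       901.4947     1,802.9894
  3     1,075.00       825.5446     2,476.6338
  4     1,075.00       755.9932     3,023.9730
  5     1,075.00       692.3015     3,461.5075
  6     1,075.00       633.9757     3,803.8544
  7     1,075.00       580.5639     4,063.9470
  8     1,075.00       531.6519     4,253.2151
  9    11,075.00     5,015.7974    45,142.1770
  Σ                 10,921.7552    69,012.7294
Price P = Σ PV = 10,921.7552.
Macaulay duration = Σ(t·PV) / P = 69,012.7294 / 10,921.7552 = 6.31883 years.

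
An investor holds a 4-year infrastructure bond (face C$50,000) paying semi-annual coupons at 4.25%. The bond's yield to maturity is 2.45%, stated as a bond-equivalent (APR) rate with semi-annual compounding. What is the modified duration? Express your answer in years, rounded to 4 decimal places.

3.6863 years

Periodic yield y = 0.01225. First find Macaulay duration:
  t   CF        PV=CF/(1+0.01225)^t    t·PV
  1     1,062.50     1,049.6419     1,049.6419
  2     1,062.50     1,036.9394     2,073.8788
  3     1,062.50     1,024.3906     3,073.1718
  4     1,062.50     1,011.9937     4,047.9747
  5     1,062.50       999.7468     4,998.7339
  6     1,062.50       987.6481     5,925.8885
  7     1,062.50       975.6958     6,829.8707
  8    51,062.50    46,323.3320   370,586.6560
  Σ                 53,409.3882   398,585.8162
P = 53,409.3882; Macaulay duration = 398,585.8162 / 53,409.3882 = 7.46284 half-year periods = 3.73142 years.
Modified duration = D_Mac / (1 + y) = 3.73142 / 1.01225 = 3.68626 years.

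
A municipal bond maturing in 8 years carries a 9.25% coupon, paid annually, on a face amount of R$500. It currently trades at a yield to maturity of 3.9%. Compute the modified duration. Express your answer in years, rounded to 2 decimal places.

6.06 years

Periodic yield y = 0.039. First find Macaulay duration:
  t   CF        PV=CF/(1+0.039)^t    t·PV
  1        46.25        44.5140        44.5140
  2        46.25        42.8431        85.6862
  3        46.25        41.2349       123.7047
  4        46.25        39.6871       158.7485
  5        46.25        38.1974       190.9871
  6        46.25        36.7636       220.5818
  7        46.25        35.3837       247.6857
  8       546.25       402.2232     3,217.7852
  Σ                    680.8469     4,289.6932
P = 680.8469; Macaulay duration = 4,289.6932 / 680.8469 = 6.30052 years.
Modified duration = D_Mac / (1 + y) = 6.30052 / 1.039 = 6.06403 years.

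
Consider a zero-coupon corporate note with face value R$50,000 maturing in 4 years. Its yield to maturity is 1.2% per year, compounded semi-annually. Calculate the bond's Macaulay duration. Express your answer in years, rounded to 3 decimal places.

A zero-coupon bond has a single cash flow at maturity, so its Macaulay duration equals its maturity: 4 years.
(Equivalently: 8 semi-annual periods ÷ 2 = 4 years.)

4.000 years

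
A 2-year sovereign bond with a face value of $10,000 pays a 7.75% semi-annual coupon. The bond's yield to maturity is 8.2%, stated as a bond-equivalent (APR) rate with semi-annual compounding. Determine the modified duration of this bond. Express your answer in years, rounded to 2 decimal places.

1.82 years

Periodic yield y = 0.041. First find Macaulay duration:
  t   CF        PV=CF/(1+0.041)^t    t·PV
  1       387.50       372.2382       372.2382
  2       387.50       357.5776       715.1551
  3       387.50       343.4943     1,030.4829
  4    10,387.50     8,845.2094    35,380.8376
  Σ                  9,918.5195    37,498.7138
P = 9,918.5195; Macaulay duration = 37,498.7138 / 9,918.5195 = 3.78068 half-year periods = 1.89034 years.
Modified duration = D_Mac / (1 + y) = 1.89034 / 1.041 = 1.81589 years.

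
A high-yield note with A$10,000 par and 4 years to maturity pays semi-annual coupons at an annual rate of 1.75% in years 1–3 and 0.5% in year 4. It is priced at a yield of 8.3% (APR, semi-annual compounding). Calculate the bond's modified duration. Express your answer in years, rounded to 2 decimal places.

3.71 years

Periodic yield y = 0.0415. First find Macaulay duration:
  t   CF        PV=CF/(1+0.0415)^t    t·PV
  1        87.50        84.0134        84.0134
  2        87.50        80.6658       161.3316
  3        87.50        77.4516       232.3547
  4        87.50        74.3654       297.4616
  5        87.50        71.4022       357.0111
  6        87.50        68.5571       411.3426
  7        25.00        18.8072       131.6507
  8    10,025.00     7,241.1941    57,929.5526
  Σ                  7,716.4568    59,604.7183
P = 7,716.4568; Macaulay duration = 59,604.7183 / 7,716.4568 = 7.72436 half-year periods = 3.86218 years.
Modified duration = D_Mac / (1 + y) = 3.86218 / 1.0415 = 3.70829 years.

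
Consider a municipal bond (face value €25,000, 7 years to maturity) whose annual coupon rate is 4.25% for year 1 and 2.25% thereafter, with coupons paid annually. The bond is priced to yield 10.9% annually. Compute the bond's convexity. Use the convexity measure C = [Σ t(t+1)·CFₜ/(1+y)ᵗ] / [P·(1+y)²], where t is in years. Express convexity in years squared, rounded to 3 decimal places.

With y = 0.109:
  t   CF        PV=CF/(1+0.109)^t    t·PV        t(t+1)·PV
  1     1,062.50       958.0703       958.0703       1,916.1407
  2       562.50       457.3613       914.7226       2,744.1679
  3       562.50       412.4088     1,237.2263       4,948.9052
  4       562.50       371.8745     1,487.4978       7,437.4890
  5       562.50       335.3241     1,676.6206      10,059.7237
  6       562.50       302.3662     1,814.1972      12,699.3806
  7    25,562.50    12,390.3194    86,732.2359     693,857.8871
  Σ                 15,227.7246    94,820.5708     733,663.6942
P = 15,227.7246.
Convexity = Σ t(t+1)·PV / [P·(1+y)²] = 733,663.6942 / (15,227.7246 × 1.229881) = 39.17409.

39.174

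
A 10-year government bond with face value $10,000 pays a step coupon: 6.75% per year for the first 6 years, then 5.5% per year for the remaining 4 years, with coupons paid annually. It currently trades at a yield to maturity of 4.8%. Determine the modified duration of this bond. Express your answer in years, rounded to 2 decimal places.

Periodic yield y = 0.048. First find Macaulay duration:
  t   CF        PV=CF/(1+0.048)^t    t·PV
  1       675.00       644.0840       644.0840
  2       675.00       614.5839     1,229.1679
  3       675.00       586.4351     1,759.3052
  4       675.00       559.5754     2,238.3017
  5       675.00       533.9460     2,669.7301
  6       675.00       509.4905     3,056.9429
  7       550.00       396.1263     2,772.8843
  8       550.00       377.9831     3,023.8651
  9       550.00       360.6709     3,246.0384
  10   10,550.00     6,601.4545    66,014.5448
  Σ                 11,184.3498    86,654.8645
P = 11,184.3498; Macaulay duration = 86,654.8645 / 11,184.3498 = 7.74787 years.
Modified duration = D_Mac / (1 + y) = 7.74787 / 1.048 = 7.39300 years.

7.39 years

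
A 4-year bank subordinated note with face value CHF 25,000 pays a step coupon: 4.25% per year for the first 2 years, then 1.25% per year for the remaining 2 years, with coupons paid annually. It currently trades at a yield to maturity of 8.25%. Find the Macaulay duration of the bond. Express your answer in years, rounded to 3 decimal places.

Periodic yield y = 0.0825. Discount each cash flow and weight by its year:
  t   CF        PV=CF/(1+0.0825)^t    t·PV
  1     1,062.50       981.5242       981.5242
  2     1,062.50       906.7199     1,813.4397
  3       312.50       246.3578       739.0734
  4    25,312.50    18,434.1629    73,736.6515
  Σ                 20,568.7648    77,270.6889
Price P = Σ PV = 20,568.7648.
Macaulay duration = Σ(t·PV) / P = 77,270.6889 / 20,568.7648 = 3.75670 years.

3.757 years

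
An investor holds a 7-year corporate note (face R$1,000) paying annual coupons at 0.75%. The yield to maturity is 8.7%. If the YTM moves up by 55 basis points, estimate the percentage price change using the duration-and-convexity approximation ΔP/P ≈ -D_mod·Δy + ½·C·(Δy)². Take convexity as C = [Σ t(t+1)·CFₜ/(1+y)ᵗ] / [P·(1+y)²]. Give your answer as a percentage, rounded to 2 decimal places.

-3.37%

With y = 0.087:
  t   CF        PV=CF/(1+0.087)^t    t·PV        t(t+1)·PV
  1         7.50         6.8997         6.8997          13.7994
  2         7.50         6.3475        12.6950          38.0850
  3         7.50         5.8395        17.5184          70.0735
  4         7.50         5.3721        21.4884         107.4418
  5         7.50         4.9421        24.7106         148.2637
  6         7.50         4.5466        27.2794         190.9560
  7     1,007.50       561.8731     3,933.1118      31,464.8940
  Σ                    595.8206     4,043.7032      32,033.5134
P = 595.8206; D_Mac = 6.78678 yrs; D_mod = 6.24359 yrs; C = 45.50195.
Duration effect: -6.24359 × (+0.0055) = -0.034340
Convexity effect: 0.5 × 45.50195 × (0.0055)² = +0.0006882
ΔP/P ≈ -0.034340 + 0.0006882 = -0.033652 = -3.3652%.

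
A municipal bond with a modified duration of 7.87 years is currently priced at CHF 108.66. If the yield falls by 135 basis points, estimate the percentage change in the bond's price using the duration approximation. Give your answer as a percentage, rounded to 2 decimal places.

+10.62%

Duration approximation: ΔP/P ≈ -D_mod · Δy = -7.87 × (-0.0135) = +0.106245.
As a percentage: +10.6245%.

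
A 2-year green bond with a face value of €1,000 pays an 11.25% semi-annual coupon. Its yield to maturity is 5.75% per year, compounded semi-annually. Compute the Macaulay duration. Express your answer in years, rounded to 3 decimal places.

Periodic yield y = 0.02875. Discount each cash flow and weight by its period:
  t   CF        PV=CF/(1+0.02875)^t    t·PV
  1        56.25        54.6780        54.6780
  2        56.25        53.1499       106.2999
  3        56.25        51.6646       154.9938
  4     1,056.25       943.0340     3,772.1358
  Σ                  1,102.5265     4,088.1075
Price P = Σ PV = 1,102.5265.
Macaulay duration = Σ(t·PV) / P = 4,088.1075 / 1,102.5265 = 3.70794 half-year periods.
In years: 3.70794 / 2 = 1.85397 years.

1.854 years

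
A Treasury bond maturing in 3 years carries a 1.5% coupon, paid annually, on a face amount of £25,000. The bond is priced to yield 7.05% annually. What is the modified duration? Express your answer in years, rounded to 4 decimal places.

2.7575 years

Periodic yield y = 0.0705. First find Macaulay duration:
  t   CF        PV=CF/(1+0.0705)^t    t·PV
  1       375.00       350.3036       350.3036
  2       375.00       327.2336       654.4673
  3    25,375.00    20,684.5480    62,053.6441
  Σ                 21,362.0853    63,058.4150
P = 21,362.0853; Macaulay duration = 63,058.4150 / 21,362.0853 = 2.95188 years.
Modified duration = D_Mac / (1 + y) = 2.95188 / 1.0705 = 2.75748 years.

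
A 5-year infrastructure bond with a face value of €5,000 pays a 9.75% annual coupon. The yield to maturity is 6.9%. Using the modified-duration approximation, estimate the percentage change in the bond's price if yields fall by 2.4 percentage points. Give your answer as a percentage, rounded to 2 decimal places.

Periodic yield y = 0.069. Modified duration first:
  t   CF        PV=CF/(1+0.069)^t    t·PV
  1       487.50       456.0337       456.0337
  2       487.50       426.5984       853.1968
  3       487.50       399.0630     1,197.1891
  4       487.50       373.3050     1,493.2200
  5     5,487.50     3,930.8458    19,654.2290
  Σ                  5,585.8459    23,653.8685
P = 5,585.8459; D_Mac = 4.23461 yrs; D_mod = 4.23461/(1+0.069) = 3.96128 yrs.
ΔP/P ≈ -D_mod · Δy = -3.96128 × (-0.024) = +0.095071 = +9.5071%.

+9.51%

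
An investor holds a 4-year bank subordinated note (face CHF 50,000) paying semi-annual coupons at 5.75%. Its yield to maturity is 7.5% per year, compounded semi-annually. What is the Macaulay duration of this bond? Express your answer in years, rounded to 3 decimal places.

3.616 years

Periodic yield y = 0.0375. Discount each cash flow and weight by its period:
  t   CF        PV=CF/(1+0.0375)^t    t·PV
  1     1,437.50     1,385.5422     1,385.5422
  2     1,437.50     1,335.4623     2,670.9247
  3     1,437.50     1,287.1926     3,861.5778
  4     1,437.50     1,240.6676     4,962.6703
  5     1,437.50     1,195.8242     5,979.1208
  6     1,437.50     1,152.6016     6,915.6096
  7     1,437.50     1,110.9413     7,776.5892
  8    51,437.50    38,315.5452   306,524.3615
  Σ                 47,023.7770   340,076.3961
Price P = Σ PV = 47,023.7770.
Macaulay duration = Σ(t·PV) / P = 340,076.3961 / 47,023.7770 = 7.23201 half-year periods.
In years: 7.23201 / 2 = 3.61600 years.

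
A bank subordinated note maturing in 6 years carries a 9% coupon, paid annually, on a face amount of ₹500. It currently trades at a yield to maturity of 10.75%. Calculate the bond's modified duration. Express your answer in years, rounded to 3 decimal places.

4.371 years

Periodic yield y = 0.1075. First find Macaulay duration:
  t   CF        PV=CF/(1+0.1075)^t    t·PV
  1        45.00        40.6321        40.6321
  2        45.00        36.6881        73.3762
  3        45.00        33.1269        99.3808
  4        45.00        29.9115       119.6458
  5        45.00        27.0081       135.0404
  6       545.00       295.3480     1,772.0882
  Σ                    462.7147     2,240.1636
P = 462.7147; Macaulay duration = 2,240.1636 / 462.7147 = 4.84135 years.
Modified duration = D_Mac / (1 + y) = 4.84135 / 1.1075 = 4.37142 years.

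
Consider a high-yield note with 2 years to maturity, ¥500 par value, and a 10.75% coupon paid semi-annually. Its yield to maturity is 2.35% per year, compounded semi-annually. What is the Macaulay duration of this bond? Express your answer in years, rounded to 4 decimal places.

1.8640 years

Periodic yield y = 0.01175. Discount each cash flow and weight by its period:
  t   CF        PV=CF/(1+0.01175)^t    t·PV
  1       26.875        26.5629        26.5629
  2       26.875        26.2544        52.5088
  3       26.875        25.9495        77.8485
  4      526.875       502.8225     2,011.2902
  Σ                    581.5893     2,168.2103
Price P = Σ PV = 581.5893.
Macaulay duration = Σ(t·PV) / P = 2,168.2103 / 581.5893 = 3.72808 half-year periods.
In years: 3.72808 / 2 = 1.86404 years.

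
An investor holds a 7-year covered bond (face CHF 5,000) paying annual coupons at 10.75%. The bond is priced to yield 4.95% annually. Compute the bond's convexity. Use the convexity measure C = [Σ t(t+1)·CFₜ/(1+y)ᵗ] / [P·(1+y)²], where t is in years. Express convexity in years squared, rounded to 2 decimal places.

With y = 0.0495:
  t   CF        PV=CF/(1+0.0495)^t    t·PV        t(t+1)·PV
  1       537.50       512.1486       512.1486       1,024.2973
  2       537.50       487.9930       975.9860       2,927.9579
  3       537.50       464.9766     1,394.9299       5,579.7197
  4       537.50       443.0459     1,772.1835       8,860.9175
  5       537.50       422.1495     2,110.7474      12,664.4843
  6       537.50       402.2387     2,413.4320      16,894.0238
  7     5,537.50     3,948.5409    27,639.7862     221,118.2893
  Σ                  6,681.0932    36,819.2136     269,069.6898
P = 6,681.0932.
Convexity = Σ t(t+1)·PV / [P·(1+y)²] = 269,069.6898 / (6,681.0932 × 1.101450) = 36.56389.

36.56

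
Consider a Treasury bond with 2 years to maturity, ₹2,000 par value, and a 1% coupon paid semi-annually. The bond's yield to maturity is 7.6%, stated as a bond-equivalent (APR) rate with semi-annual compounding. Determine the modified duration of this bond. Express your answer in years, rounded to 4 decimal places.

1.9113 years

Periodic yield y = 0.038. First find Macaulay duration:
  t   CF        PV=CF/(1+0.038)^t    t·PV
  1        10.00         9.6339         9.6339
  2        10.00         9.2812        18.5624
  3        10.00         8.9414        26.8243
  4     2,010.00     1,731.4368     6,925.7472
  Σ                  1,759.2934     6,980.7679
P = 1,759.2934; Macaulay duration = 6,980.7679 / 1,759.2934 = 3.96794 half-year periods = 1.98397 years.
Modified duration = D_Mac / (1 + y) = 1.98397 / 1.038 = 1.91134 years.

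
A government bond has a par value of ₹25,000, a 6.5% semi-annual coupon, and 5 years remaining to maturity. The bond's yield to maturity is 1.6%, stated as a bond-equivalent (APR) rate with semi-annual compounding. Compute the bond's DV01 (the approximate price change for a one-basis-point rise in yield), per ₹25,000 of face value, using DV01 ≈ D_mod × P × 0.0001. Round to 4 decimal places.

₹13.5478

Periodic yield y = 0.008.
  t   CF        PV=CF/(1+0.008)^t    t·PV
  1       812.50       806.0516       806.0516
  2       812.50       799.6544     1,599.3087
  3       812.50       793.3079     2,379.9237
  4       812.50       787.0118     3,148.0472
  5       812.50       780.7657     3,903.8283
  6       812.50       774.5691     4,647.4147
  7       812.50       768.4217     5,378.9522
  8       812.50       762.3232     6,098.5853
  9       812.50       756.2730     6,806.4568
  10   25,812.50    23,835.5264   238,355.2642
  Σ                 30,863.9047   273,123.8326
P = 30,863.9047; D_Mac = 8.84930 half-year periods = 4.42465 yrs; D_mod = 4.38953 yrs.
DV01 ≈ 4.38953 × 30,863.9047 × 0.0001 = 13.547809.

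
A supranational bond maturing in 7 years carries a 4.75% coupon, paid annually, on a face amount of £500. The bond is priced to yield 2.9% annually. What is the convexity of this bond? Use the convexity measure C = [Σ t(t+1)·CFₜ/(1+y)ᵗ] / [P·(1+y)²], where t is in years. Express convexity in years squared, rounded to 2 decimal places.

44.58

With y = 0.029:
  t   CF        PV=CF/(1+0.029)^t    t·PV        t(t+1)·PV
  1        23.75        23.0807        23.0807          46.1613
  2        23.75        22.4302        44.8604         134.5811
  3        23.75        21.7980        65.3941         261.5765
  4        23.75        21.1837        84.7349         423.6743
  5        23.75        20.5867       102.9335         617.6010
  6        23.75        20.0065       120.0391         840.2735
  7       523.75       428.7621     3,001.3349      24,010.6789
  Σ                    557.8479     3,442.3774      26,334.5466
P = 557.8479.
Convexity = Σ t(t+1)·PV / [P·(1+y)²] = 26,334.5466 / (557.8479 × 1.058841) = 44.58402.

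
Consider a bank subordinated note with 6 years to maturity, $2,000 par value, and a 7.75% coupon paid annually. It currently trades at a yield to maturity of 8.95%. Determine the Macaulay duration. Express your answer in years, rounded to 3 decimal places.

Periodic yield y = 0.0895. Discount each cash flow and weight by its year:
  t   CF        PV=CF/(1+0.0895)^t    t·PV
  1       155.00       142.2671       142.2671
  2       155.00       130.5802       261.1603
  3       155.00       119.8533       359.5599
  4       155.00       110.0076       440.0305
  5       155.00       100.9707       504.8537
  6     2,155.00     1,288.4984     7,730.9901
  Σ                  1,892.1773     9,438.8616
Price P = Σ PV = 1,892.1773.
Macaulay duration = Σ(t·PV) / P = 9,438.8616 / 1,892.1773 = 4.98836 years.

4.988 years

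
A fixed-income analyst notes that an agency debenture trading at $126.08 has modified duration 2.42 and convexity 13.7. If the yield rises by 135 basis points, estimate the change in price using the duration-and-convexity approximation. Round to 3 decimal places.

-$3.962

Duration effect: -D_mod·Δy = -2.42 × (+0.0135) = -0.032670
Convexity effect: ½·C·(Δy)² = 0.5 × 13.7 × (0.0135)² = +0.0012484125
ΔP/P ≈ -0.032670 + 0.0012484125 = -0.0314215875
ΔP ≈ 126.08 × (-0.0314215875) = -3.961633752.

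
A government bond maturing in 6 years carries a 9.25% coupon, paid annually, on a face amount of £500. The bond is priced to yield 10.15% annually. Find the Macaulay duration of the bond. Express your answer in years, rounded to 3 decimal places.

Periodic yield y = 0.1015. Discount each cash flow and weight by its year:
  t   CF        PV=CF/(1+0.1015)^t    t·PV
  1        46.25        41.9882        41.9882
  2        46.25        38.1191        76.2382
  3        46.25        34.6065       103.8196
  4        46.25        31.4177       125.6706
  5        46.25        28.5226       142.6130
  6       546.25       305.8331     1,834.9984
  Σ                    480.4872     2,325.3281
Price P = Σ PV = 480.4872.
Macaulay duration = Σ(t·PV) / P = 2,325.3281 / 480.4872 = 4.83952 years.

4.840 years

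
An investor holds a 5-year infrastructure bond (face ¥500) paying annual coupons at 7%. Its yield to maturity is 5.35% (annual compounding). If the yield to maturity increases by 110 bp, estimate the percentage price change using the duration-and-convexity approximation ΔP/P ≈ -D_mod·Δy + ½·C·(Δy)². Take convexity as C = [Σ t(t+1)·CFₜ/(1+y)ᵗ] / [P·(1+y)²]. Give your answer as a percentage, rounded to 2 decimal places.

-4.47%

With y = 0.0535:
  t   CF        PV=CF/(1+0.0535)^t    t·PV        t(t+1)·PV
  1        35.00        33.2226        33.2226          66.4452
  2        35.00        31.5354        63.0709         189.2127
  3        35.00        29.9340        89.8019         359.2077
  4        35.00        28.4138       113.6553         568.2767
  5       535.00       412.2694     2,061.3469      12,368.0815
  Σ                    535.3752     2,361.0977      13,551.2238
P = 535.3752; D_Mac = 4.41017 yrs; D_mod = 4.18621 yrs; C = 22.80611.
Duration effect: -4.18621 × (+0.011) = -0.046048
Convexity effect: 0.5 × 22.80611 × (0.011)² = +0.0013798
ΔP/P ≈ -0.046048 + 0.0013798 = -0.044669 = -4.4669%.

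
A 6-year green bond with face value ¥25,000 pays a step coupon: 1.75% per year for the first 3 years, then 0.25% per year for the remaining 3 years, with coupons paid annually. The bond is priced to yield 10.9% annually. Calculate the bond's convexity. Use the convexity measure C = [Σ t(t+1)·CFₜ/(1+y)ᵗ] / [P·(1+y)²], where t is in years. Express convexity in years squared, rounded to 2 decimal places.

31.95

With y = 0.109:
  t   CF        PV=CF/(1+0.109)^t    t·PV        t(t+1)·PV
  1       437.50       394.4995       394.4995         788.9991
  2       437.50       355.7255       711.4509       2,134.3528
  3       437.50       320.7624       962.2871       3,849.1485
  4        62.50        41.3194       165.2775         826.3877
  5        62.50        37.2582       186.2912       1,117.7471
  6    25,062.50    13,472.0943    80,832.5656     565,827.9593
  Σ                 14,621.6593    83,252.3719     574,544.5944
P = 14,621.6593.
Convexity = Σ t(t+1)·PV / [P·(1+y)²] = 574,544.5944 / (14,621.6593 × 1.229881) = 31.94949.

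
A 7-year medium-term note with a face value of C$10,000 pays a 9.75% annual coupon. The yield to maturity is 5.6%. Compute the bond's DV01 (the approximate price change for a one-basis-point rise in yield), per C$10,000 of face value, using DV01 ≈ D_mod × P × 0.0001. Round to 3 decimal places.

C$6.504

Periodic yield y = 0.056.
  t   CF        PV=CF/(1+0.056)^t    t·PV
  1       975.00       923.2955       923.2955
  2       975.00       874.3328     1,748.6656
  3       975.00       827.9667     2,483.9000
  4       975.00       784.0594     3,136.2374
  5       975.00       742.4805     3,712.4023
  6       975.00       703.1065     4,218.6389
  7    10,975.00     7,494.7491    52,463.2440
  Σ                 12,349.9904    68,686.3838
P = 12,349.9904; D_Mac = 5.56165 yrs; D_mod = 5.26672 yrs.
DV01 ≈ 5.26672 × 12,349.9904 × 0.0001 = 6.504392.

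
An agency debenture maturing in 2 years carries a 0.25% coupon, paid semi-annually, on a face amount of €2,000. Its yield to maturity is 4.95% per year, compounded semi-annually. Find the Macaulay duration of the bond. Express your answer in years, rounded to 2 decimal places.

Periodic yield y = 0.02475. Discount each cash flow and weight by its period:
  t   CF        PV=CF/(1+0.02475)^t    t·PV
  1         2.50         2.4396         2.4396
  2         2.50         2.3807         4.7614
  3         2.50         2.3232         6.9696
  4     2,002.50     1,815.9372     7,263.7487
  Σ                  1,823.0807     7,277.9193
Price P = Σ PV = 1,823.0807.
Macaulay duration = Σ(t·PV) / P = 7,277.9193 / 1,823.0807 = 3.99210 half-year periods.
In years: 3.99210 / 2 = 1.99605 years.

2.00 years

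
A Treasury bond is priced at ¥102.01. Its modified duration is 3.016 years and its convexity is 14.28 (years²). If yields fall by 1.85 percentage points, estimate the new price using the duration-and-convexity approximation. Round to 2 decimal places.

¥107.95

Duration effect: -D_mod·Δy = -3.016 × (-0.0185) = +0.055796
Convexity effect: ½·C·(Δy)² = 0.5 × 14.28 × (-0.0185)² = +0.002443665
ΔP/P ≈ +0.055796 + 0.002443665 = +0.058239665
New price ≈ 102.01 × (1 + 0.058239665) = 107.95102822665.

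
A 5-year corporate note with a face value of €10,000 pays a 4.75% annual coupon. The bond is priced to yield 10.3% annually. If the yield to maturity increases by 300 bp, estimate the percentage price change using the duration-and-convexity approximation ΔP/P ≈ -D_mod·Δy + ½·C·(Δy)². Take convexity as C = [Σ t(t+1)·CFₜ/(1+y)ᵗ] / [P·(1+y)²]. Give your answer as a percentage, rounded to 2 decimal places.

-11.29%

With y = 0.103:
  t   CF        PV=CF/(1+0.103)^t    t·PV        t(t+1)·PV
  1       475.00       430.6437       430.6437         861.2874
  2       475.00       390.4295       780.8589       2,342.5768
  3       475.00       353.9705     1,061.9115       4,247.6460
  4       475.00       320.9161     1,283.6646       6,418.3228
  5    10,475.00     6,416.1790    32,080.8948     192,485.3691
  Σ                  7,912.1388    35,637.9735     206,355.2021
P = 7,912.1388; D_Mac = 4.50421 yrs; D_mod = 4.08360 yrs; C = 21.43732.
Duration effect: -4.08360 × (+0.03) = -0.122508
Convexity effect: 0.5 × 21.43732 × (0.03)² = +0.0096468
ΔP/P ≈ -0.122508 + 0.0096468 = -0.112861 = -11.2861%.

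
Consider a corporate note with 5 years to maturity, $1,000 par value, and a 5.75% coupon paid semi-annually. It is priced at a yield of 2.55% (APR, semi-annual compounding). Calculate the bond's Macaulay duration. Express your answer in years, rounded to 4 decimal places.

4.4625 years

Periodic yield y = 0.01275. Discount each cash flow and weight by its period:
  t   CF        PV=CF/(1+0.01275)^t    t·PV
  1        28.75        28.3881        28.3881
  2        28.75        28.0307        56.0613
  3        28.75        27.6778        83.0333
  4        28.75        27.3293       109.3173
  5        28.75        26.9853       134.9263
  6        28.75        26.6455       159.8732
  7        28.75        26.3101       184.1705
  8        28.75        25.9788       207.8308
  9        28.75        25.6518       230.8661
  10    1,028.75       906.3320     9,063.3203
  Σ                  1,149.3293    10,257.7871
Price P = Σ PV = 1,149.3293.
Macaulay duration = Σ(t·PV) / P = 10,257.7871 / 1,149.3293 = 8.92502 half-year periods.
In years: 8.92502 / 2 = 4.46251 years.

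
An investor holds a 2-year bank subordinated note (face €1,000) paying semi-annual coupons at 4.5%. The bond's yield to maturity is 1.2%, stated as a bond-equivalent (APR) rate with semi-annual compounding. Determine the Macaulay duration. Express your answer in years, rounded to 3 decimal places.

Periodic yield y = 0.006. Discount each cash flow and weight by its period:
  t   CF        PV=CF/(1+0.006)^t    t·PV
  1        22.50        22.3658        22.3658
  2        22.50        22.2324        44.4648
  3        22.50        22.0998        66.2994
  4     1,022.50       998.3237     3,993.2949
  Σ                  1,065.0218     4,126.4250
Price P = Σ PV = 1,065.0218.
Macaulay duration = Σ(t·PV) / P = 4,126.4250 / 1,065.0218 = 3.87450 half-year periods.
In years: 3.87450 / 2 = 1.93725 years.

1.937 years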